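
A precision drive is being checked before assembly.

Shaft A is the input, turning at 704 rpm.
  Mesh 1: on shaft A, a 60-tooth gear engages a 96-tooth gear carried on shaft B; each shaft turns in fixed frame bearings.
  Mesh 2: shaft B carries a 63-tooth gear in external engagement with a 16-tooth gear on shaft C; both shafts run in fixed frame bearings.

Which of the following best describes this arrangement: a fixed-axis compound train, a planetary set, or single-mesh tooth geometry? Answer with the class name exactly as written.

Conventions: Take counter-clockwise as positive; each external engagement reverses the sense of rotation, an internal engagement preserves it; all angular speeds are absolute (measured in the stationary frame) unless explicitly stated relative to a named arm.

recognized (3 fixed axles, 2 meshes): fixed-axis compound train
classification: fixed-axis compound train

fixed-axis compound train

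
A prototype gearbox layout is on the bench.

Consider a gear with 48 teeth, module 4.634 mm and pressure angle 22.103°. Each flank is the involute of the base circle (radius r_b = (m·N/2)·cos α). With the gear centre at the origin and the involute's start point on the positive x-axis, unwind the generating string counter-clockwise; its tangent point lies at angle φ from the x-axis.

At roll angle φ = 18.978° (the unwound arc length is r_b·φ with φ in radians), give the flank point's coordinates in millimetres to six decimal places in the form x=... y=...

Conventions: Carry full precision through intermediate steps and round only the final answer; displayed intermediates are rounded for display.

x=108.541047 y=1.234545

single-mesh involute tooth geometry (48T wheel at module 4.634)
pitch radius r_p = m·N/2 = 4.634·48/2 = 111.216000
base radius r_b = r_p·cos α = 111.216000·cos 22.103° = 103.042617
roll angle φ = 18.978° = 0.33122859 rad
x = r_b·(cos φ + φ·sin φ) = 108.541047
y = r_b·(sin φ − φ·cos φ) = 1.234545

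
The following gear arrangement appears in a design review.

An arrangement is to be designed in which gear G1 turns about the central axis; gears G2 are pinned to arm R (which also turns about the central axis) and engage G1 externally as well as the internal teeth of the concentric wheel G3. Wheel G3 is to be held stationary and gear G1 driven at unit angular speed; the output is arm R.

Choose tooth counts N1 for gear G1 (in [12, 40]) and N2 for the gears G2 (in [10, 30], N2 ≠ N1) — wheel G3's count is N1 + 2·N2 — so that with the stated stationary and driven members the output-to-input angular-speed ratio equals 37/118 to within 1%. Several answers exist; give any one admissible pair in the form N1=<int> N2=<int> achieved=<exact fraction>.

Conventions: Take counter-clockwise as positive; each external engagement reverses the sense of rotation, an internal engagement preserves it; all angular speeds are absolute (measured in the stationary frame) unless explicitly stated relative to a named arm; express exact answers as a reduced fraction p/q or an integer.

N1=37 N2=22 achieved=37/118

class = planetary set [ratio 37/118 wanted; Willis about the carrier]
Willis with ω_ring = 0: ω_arm/ω_sun = N1/(N1+N3); set equal to 37/118  ⇒  N3/N1 = 1/(37/118) − 1 = 81/37
N3 = N1 + 2·N2  ⇒  N2/N1 = (N3/N1 − 1)/2 = (81/37 − 1)/2 = 22/37
smallest multiple with N1 ≥ 12 and N2 ≥ 10: k = 1  ⇒  N1 = 1·37 = 37, N2 = 1·22 = 22 (N1 ≤ 40, N2 ≤ 30, N2 ≠ N1 ✓), N3 = 37 + 2·22 = 81
check: N1/(N1+N3) with N1 = 37, N3 = 81 gives 37/118; |achieved − target| = 0 ≤ 37/11800 ✓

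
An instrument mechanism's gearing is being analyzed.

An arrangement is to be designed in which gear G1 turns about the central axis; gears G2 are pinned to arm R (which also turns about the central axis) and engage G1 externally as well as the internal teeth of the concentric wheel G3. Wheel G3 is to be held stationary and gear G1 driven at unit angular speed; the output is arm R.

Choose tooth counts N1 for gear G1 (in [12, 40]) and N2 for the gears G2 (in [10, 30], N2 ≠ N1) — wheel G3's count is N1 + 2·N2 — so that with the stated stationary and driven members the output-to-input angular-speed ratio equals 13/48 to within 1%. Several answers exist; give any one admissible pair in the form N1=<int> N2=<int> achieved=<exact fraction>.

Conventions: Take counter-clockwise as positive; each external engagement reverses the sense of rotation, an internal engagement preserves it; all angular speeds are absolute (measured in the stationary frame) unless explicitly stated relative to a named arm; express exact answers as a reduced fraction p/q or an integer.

N1=13 N2=11 achieved=13/48

class = planetary set [ratio 13/48 wanted; Willis about the carrier]
Willis with ω_ring = 0: ω_arm/ω_sun = N1/(N1+N3); set equal to 13/48  ⇒  N3/N1 = 1/(13/48) − 1 = 35/13
N3 = N1 + 2·N2  ⇒  N2/N1 = (N3/N1 − 1)/2 = (35/13 − 1)/2 = 11/13
smallest multiple with N1 ≥ 12 and N2 ≥ 10: k = 1  ⇒  N1 = 1·13 = 13, N2 = 1·11 = 11 (N1 ≤ 40, N2 ≤ 30, N2 ≠ N1 ✓), N3 = 13 + 2·11 = 35
check: N1/(N1+N3) with N1 = 13, N3 = 35 gives 13/48; |achieved − target| = 0 ≤ 13/4800 ✓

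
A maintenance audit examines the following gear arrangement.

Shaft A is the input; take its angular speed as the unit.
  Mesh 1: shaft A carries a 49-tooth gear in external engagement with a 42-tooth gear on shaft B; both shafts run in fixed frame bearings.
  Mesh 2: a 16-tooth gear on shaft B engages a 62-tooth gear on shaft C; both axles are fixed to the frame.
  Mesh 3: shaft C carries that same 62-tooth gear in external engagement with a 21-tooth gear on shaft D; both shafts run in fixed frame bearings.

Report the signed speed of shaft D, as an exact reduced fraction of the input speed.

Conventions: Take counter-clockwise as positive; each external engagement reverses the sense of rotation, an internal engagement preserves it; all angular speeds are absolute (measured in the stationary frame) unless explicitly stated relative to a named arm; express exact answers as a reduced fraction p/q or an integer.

3-mesh fixed-axis compound train (all bearings frame-fixed)
mesh 1 [49T→42T]: |ω|/ω_in = 1×49/42 = 7/6, sense flips to −
mesh 2 [16T→62T]: |ω|/ω_in = (7/6)×16/62 = 28/93, sense flips to +
mesh 3 [62T→21T]: |ω|/ω_in = (28/93)×62/21 = 8/9, sense flips to −
signed output speed (× input speed) = -8/9

-8/9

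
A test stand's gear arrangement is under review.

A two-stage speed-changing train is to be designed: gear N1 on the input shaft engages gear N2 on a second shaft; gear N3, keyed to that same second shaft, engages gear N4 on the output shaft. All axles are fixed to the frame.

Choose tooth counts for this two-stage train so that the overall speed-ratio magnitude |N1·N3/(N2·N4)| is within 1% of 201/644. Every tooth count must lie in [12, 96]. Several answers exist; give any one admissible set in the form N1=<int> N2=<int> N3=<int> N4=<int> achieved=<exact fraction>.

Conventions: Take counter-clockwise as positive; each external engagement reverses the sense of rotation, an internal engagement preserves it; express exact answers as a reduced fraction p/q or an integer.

N1=12 N2=28 N3=67 N4=92 achieved=201/644

2-stage fixed-axis compound train for ratio 201/644
target = 201/644 in lowest terms: an exact hit needs N1·N3 = k·201 and N2·N4 = k·644 for one integer k, every count in [12, 96]; additionally prefer no 1:1 stage (N1 ≠ N2, N3 ≠ N4)
k = 1…3: no 1:1-free in-range split of k·201 and k·644 into factor pairs; take k = 4
k = 4: N1·N3 = 804 = 12·67, N2·N4 = 2576 = 28·92
achieved = 12·67/(28·92) = 201/644; |achieved − target| = 0 ≤ 201/64400 ✓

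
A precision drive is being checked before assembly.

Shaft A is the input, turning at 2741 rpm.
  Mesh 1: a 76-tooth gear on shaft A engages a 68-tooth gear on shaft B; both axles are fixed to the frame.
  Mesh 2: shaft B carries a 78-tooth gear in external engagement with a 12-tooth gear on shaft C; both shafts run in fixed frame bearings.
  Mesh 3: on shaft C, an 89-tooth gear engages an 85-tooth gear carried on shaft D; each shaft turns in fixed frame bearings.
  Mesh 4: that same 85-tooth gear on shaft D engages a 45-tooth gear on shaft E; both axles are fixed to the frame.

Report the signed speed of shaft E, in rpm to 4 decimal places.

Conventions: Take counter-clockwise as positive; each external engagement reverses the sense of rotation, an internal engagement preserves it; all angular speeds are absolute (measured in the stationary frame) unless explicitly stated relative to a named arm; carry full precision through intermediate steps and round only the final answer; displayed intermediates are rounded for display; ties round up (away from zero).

class = fixed-axis compound train [4 meshes; 4 ratios multiply, 4 sense flips]
mesh 1 [76T→68T]: ω = 2741.0000×76/68 = 3063.4706 rpm, sense flips to −
mesh 2 [78T→12T]: ω = 3063.4706×78/12 = 19912.5588 rpm, sense flips to +
mesh 3 [89T→85T]: ω = 19912.5588×89/85 = 20849.6204 rpm, sense flips to −
mesh 4 [85T→45T]: ω = 20849.6204×85/45 = 39382.6163 rpm, sense flips to +
signed output speed = +39382.6163 rpm

+39382.6163 rpm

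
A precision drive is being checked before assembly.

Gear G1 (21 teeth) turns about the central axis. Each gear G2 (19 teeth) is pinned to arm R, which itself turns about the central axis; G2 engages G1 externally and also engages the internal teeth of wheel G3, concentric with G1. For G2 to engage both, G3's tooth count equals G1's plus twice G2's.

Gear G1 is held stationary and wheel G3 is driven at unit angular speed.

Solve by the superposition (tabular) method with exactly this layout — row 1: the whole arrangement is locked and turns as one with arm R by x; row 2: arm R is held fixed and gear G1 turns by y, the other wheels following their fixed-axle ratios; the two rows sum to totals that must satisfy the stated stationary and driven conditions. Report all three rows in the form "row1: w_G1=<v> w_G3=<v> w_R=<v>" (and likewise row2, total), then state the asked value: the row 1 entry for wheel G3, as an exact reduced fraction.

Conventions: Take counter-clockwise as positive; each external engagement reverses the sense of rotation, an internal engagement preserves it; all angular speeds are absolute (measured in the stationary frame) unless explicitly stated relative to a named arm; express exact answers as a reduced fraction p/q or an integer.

planetary set (21T centre, 19T on arm, 59T internal) — Willis relation
superposition row 1 [locked train]: every member turns x
superposition row 2 [arm held]: sun y, ring −(21/59)·y, arm 0
boundary: total ω_sun = x + y = 0 and total ω_ring = x − (21/59)·y = 1  ⇒  y = -59/80, x = 59/80
row 2 ring = −(21/59)·(-59/80) = 21/80
totals (row 1 + row 2): sun 59/80 + (-59/80) = 0, ring 59/80 + 21/80 = 1, arm 59/80 + 0 = 59/80
asked cell (row1, ring) = 59/80

row1: w_G1=59/80 w_G3=59/80 w_R=59/80
row2: w_G1=-59/80 w_G3=21/80 w_R=0
total: w_G1=0 w_G3=1 w_R=59/80
asked value: 59/80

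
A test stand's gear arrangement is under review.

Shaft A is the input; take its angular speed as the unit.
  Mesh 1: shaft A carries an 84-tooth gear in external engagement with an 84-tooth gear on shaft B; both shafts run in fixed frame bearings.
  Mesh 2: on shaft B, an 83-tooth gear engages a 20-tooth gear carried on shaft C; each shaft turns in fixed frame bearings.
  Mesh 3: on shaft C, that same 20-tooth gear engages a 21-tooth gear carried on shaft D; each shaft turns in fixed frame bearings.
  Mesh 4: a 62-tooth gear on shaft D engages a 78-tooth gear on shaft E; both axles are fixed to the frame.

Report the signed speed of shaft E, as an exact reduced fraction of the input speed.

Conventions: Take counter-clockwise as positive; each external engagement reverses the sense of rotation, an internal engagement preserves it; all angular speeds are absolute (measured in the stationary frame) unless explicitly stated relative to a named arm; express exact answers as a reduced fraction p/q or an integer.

2573/819

4-mesh fixed-axis compound train (all bearings frame-fixed)
mesh 1 [84T→84T]: |ω|/ω_in = 1×84/84 = 1, sense flips to −
mesh 2 [83T→20T]: |ω|/ω_in = 1×83/20 = 83/20, sense flips to +
mesh 3 [20T→21T]: |ω|/ω_in = (83/20)×20/21 = 83/21, sense flips to −
mesh 4 [62T→78T]: |ω|/ω_in = (83/21)×62/78 = 2573/819, sense flips to +
signed output speed (× input speed) = 2573/819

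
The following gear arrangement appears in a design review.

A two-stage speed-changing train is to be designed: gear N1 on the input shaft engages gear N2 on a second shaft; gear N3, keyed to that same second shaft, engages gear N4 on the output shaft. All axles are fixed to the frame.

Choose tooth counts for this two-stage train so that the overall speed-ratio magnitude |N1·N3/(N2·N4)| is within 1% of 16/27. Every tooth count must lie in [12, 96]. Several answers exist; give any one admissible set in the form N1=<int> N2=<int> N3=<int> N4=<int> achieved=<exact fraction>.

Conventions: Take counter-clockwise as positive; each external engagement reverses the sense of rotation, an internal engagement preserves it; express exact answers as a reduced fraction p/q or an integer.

N1=12 N2=27 N3=16 N4=12 achieved=16/27

design class (target 16/27): fixed-axis compound train
target = 16/27 in lowest terms: an exact hit needs N1·N3 = k·16 and N2·N4 = k·27 for one integer k, every count in [12, 96]; additionally prefer no 1:1 stage (N1 ≠ N2, N3 ≠ N4)
k = 1…11: no 1:1-free in-range split of k·16 and k·27 into factor pairs; take k = 12
k = 12: N1·N3 = 192 = 12·16, N2·N4 = 324 = 27·12
achieved = 12·16/(27·12) = 16/27; |achieved − target| = 0 ≤ 4/675 ✓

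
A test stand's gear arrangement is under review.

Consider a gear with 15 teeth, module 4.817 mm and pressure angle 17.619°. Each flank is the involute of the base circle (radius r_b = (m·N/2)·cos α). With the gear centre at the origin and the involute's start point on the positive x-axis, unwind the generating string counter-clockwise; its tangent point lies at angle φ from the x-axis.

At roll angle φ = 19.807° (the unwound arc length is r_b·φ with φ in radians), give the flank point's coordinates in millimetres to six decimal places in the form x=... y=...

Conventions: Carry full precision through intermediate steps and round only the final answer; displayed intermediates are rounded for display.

class = single-mesh tooth geometry [base-circle involute, m = 4.817, 15T]
pitch radius r_p = m·N/2 = 4.817·15/2 = 36.127500
base radius r_b = r_p·cos α = 36.127500·cos 17.619° = 34.432771
roll angle φ = 19.807° = 0.34569736 rad
x = r_b·(cos φ + φ·sin φ) = 36.429181
y = r_b·(sin φ − φ·cos φ) = 0.468533

x=36.429181 y=0.468533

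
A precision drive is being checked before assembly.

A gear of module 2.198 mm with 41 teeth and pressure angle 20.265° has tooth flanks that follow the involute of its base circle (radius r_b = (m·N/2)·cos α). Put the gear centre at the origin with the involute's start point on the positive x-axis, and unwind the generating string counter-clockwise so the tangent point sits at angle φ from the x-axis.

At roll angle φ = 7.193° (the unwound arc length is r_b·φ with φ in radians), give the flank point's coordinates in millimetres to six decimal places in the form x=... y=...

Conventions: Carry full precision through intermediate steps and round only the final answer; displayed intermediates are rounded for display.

x=42.601669 y=0.027835

recognized (one wheel, involute flank): single-mesh tooth geometry, m = 2.198, N = 41
pitch radius r_p = m·N/2 = 2.198·41/2 = 45.059000
base radius r_b = r_p·cos α = 45.059000·cos 20.265° = 42.269879
roll angle φ = 7.193° = 0.12554153 rad
x = r_b·(cos φ + φ·sin φ) = 42.601669
y = r_b·(sin φ − φ·cos φ) = 0.027835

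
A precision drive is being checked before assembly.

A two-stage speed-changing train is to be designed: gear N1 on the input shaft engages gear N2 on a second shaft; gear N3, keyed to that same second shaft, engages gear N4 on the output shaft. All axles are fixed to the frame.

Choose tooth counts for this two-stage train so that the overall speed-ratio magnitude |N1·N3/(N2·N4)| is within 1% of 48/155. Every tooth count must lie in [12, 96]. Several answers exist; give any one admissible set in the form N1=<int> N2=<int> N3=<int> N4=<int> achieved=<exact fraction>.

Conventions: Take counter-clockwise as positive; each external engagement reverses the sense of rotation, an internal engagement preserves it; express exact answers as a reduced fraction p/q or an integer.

N1=12 N2=15 N3=12 N4=31 achieved=48/155

design class (target 48/155): fixed-axis compound train
target = 48/155 in lowest terms: an exact hit needs N1·N3 = k·48 and N2·N4 = k·155 for one integer k, every count in [12, 96]; additionally prefer no 1:1 stage (N1 ≠ N2, N3 ≠ N4)
k = 1…2: no 1:1-free in-range split of k·48 and k·155 into factor pairs; take k = 3
k = 3: N1·N3 = 144 = 12·12, N2·N4 = 465 = 15·31
achieved = 12·12/(15·31) = 48/155; |achieved − target| = 0 ≤ 12/3875 ✓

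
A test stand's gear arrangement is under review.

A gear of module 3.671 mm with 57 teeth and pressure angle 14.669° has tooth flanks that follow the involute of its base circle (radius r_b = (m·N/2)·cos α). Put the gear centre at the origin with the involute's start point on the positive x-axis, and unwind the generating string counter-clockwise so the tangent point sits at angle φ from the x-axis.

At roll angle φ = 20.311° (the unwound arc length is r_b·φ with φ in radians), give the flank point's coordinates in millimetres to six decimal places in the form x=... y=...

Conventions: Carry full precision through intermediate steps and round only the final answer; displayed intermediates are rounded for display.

x=107.374412 y=1.484140

recognized (one wheel, involute flank): single-mesh tooth geometry, m = 3.671, N = 57
pitch radius r_p = m·N/2 = 3.671·57/2 = 104.623500
base radius r_b = r_p·cos α = 104.623500·cos 14.669° = 101.213287
roll angle φ = 20.311° = 0.35449382 rad
x = r_b·(cos φ + φ·sin φ) = 107.374412
y = r_b·(sin φ − φ·cos φ) = 1.484140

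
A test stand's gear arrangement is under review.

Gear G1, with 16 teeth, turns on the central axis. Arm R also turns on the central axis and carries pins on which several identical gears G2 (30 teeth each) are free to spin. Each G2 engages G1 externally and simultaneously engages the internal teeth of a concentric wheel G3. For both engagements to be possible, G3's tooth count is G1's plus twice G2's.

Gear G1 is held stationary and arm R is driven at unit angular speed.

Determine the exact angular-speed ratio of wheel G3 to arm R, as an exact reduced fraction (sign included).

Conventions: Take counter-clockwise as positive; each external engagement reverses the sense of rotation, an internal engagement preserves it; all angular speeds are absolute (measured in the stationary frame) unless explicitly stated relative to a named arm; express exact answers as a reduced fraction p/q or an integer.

23/19

class = planetary set [G3 = 16+2·30 = 76; Willis about the carrier]
ring teeth: 16 + 2·30 = 76
16(ω_sun−ω_arm) = −76(ω_ring−ω_arm),  ω_sun = 0, ω_arm = 1
ω_ring = 1 − (16/76)(0−1) = 23/19
ω_out/ω_in = 23/19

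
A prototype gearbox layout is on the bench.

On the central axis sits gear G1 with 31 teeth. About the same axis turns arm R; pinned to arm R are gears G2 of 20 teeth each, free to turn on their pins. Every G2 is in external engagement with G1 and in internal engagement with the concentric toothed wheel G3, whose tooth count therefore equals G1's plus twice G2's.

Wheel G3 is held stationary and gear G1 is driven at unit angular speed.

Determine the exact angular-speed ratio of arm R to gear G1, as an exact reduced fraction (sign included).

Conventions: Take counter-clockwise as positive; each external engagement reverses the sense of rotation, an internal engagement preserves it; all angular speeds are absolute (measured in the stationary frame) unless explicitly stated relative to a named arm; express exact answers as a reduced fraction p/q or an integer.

planetary set (31T centre, 20T on arm, 71T internal) — Willis relation
ring teeth: 31 + 2·20 = 71
31(ω_sun−ω_arm) = −71(ω_ring−ω_arm),  ω_ring = 0, ω_sun = 1
31(1−ω_arm) = −71(0−ω_arm)  ⇒  102·ω_arm = 31  ⇒  ω_arm = 31/102
ω_out/ω_in = 31/102

31/102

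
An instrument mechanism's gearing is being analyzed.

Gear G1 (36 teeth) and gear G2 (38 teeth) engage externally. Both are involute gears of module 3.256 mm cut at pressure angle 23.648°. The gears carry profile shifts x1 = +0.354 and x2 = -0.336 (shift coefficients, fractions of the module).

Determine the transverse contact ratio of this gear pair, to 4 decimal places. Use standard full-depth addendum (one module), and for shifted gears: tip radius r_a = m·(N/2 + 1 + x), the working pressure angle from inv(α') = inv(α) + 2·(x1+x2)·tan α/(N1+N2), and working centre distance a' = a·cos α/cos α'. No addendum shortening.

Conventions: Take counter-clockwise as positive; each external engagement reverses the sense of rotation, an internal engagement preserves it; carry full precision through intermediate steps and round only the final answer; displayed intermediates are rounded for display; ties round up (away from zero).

single-mesh involute tooth geometry (36T engaging 38T at module 3.256)
base radii: r_b1 = 53.686511, r_b2 = 56.669095
tip radii: r_a1 = 63.016624, r_a2 = 64.025984
inv(α') = inv(23.648°) + 2·(+0.354-0.336)·tan α/(36+38) = 0.02536485  ⇒  α' = 23.71146°
a' = a·cos α / cos α' = 120.4720·cos 23.648°/cos 23.71146° = 120.530534
action lengths: √(r_a1²−r_b1²) = 32.997779, √(r_a2²−r_b2²) = 29.798327
base pitch p_b = π·m·cos α = 9.370064
CR = (32.997779 + 29.798327 − 120.530534·sin 23.71146°)/9.370064 = 1.529023
contact ratio ≈ 1.5290

1.5290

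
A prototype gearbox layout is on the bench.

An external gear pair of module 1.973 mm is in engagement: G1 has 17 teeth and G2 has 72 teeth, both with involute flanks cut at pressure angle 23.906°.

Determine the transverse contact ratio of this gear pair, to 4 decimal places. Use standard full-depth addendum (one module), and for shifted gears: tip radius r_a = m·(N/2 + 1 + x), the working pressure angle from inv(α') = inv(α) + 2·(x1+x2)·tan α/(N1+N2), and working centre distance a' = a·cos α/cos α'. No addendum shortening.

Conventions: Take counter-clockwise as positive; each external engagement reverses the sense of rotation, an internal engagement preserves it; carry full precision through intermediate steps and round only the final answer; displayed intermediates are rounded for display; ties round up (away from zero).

single-mesh involute tooth geometry (17T engaging 72T at module 1.973)
base radii: r_b1 = 15.331784, r_b2 = 64.934616
tip radii: r_a1 = 18.743500, r_a2 = 73.001000
no profile shift: α' = α, a' = a
action lengths: √(r_a1²−r_b1²) = 10.782170, √(r_a2²−r_b2²) = 33.356283
base pitch p_b = π·m·cos α = 5.666614
CR = (10.782170 + 33.356283 − 87.798500·sin 23.90600°)/5.666614 = 1.510465
contact ratio ≈ 1.5105

1.5105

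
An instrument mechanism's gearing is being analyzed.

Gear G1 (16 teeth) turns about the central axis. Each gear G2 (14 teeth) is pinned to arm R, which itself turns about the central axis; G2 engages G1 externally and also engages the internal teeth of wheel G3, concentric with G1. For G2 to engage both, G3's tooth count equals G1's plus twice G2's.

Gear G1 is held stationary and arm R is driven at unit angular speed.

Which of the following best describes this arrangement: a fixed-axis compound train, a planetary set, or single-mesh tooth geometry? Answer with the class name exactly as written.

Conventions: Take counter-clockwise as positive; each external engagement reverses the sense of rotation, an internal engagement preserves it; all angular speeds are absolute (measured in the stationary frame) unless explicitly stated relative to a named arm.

planetary set

recognized (axles ride arm R): planetary set, 16/14/44 teeth
classification: planetary set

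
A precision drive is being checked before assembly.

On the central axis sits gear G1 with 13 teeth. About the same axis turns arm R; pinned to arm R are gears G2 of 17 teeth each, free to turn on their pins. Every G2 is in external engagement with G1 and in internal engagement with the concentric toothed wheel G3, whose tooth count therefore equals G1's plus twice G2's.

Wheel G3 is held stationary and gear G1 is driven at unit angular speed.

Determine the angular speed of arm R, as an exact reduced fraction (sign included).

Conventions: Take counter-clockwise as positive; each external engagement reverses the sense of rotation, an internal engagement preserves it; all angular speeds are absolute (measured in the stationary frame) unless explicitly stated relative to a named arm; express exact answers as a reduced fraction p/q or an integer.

13/60

recognized (axles ride arm R): planetary set, 13/17/47 teeth
ring teeth: 13 + 2·17 = 47
13(ω_sun−ω_arm) = −47(ω_ring−ω_arm),  ω_ring = 0, ω_sun = 1
13(1−ω_arm) = −47(0−ω_arm)  ⇒  60·ω_arm = 13  ⇒  ω_arm = 13/60
exact speed ratio = 13/60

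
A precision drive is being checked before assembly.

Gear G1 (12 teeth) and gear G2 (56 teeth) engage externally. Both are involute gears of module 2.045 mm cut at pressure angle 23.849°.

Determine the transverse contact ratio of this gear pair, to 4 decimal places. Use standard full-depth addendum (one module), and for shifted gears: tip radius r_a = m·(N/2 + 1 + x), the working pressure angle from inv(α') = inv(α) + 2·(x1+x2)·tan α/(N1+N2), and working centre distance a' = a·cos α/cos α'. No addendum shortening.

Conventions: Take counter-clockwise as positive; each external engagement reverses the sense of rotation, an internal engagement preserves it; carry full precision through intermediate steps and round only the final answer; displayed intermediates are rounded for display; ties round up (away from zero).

1.4639

topology: single-mesh involute geometry — m = 2.045, 12T/56T pair
base radii: r_b1 = 11.222316, r_b2 = 52.370810
tip radii: r_a1 = 14.315000, r_a2 = 59.305000
no profile shift: α' = α, a' = a
action lengths: √(r_a1²−r_b1²) = 8.887004, √(r_a2²−r_b2²) = 27.827707
base pitch p_b = π·m·cos α = 5.875991
CR = (8.887004 + 27.827707 − 69.530000·sin 23.84900°)/5.875991 = 1.463891
contact ratio ≈ 1.4639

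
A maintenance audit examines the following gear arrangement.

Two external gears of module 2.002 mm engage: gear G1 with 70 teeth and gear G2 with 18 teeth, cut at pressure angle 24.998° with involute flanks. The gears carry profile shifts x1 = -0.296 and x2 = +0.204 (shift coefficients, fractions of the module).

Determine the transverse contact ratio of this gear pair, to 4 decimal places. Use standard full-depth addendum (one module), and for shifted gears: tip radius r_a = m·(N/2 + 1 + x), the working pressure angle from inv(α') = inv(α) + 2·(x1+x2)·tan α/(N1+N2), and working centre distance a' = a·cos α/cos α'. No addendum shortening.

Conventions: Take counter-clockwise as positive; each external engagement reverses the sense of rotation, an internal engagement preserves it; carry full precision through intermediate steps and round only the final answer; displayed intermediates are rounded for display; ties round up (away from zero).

1.4554

recognized (one external pair, fixed centres): single-mesh tooth geometry, m = 2.002, N1 = 70, N2 = 18
base radii: r_b1 = 63.506020, r_b2 = 16.330120
tip radii: r_a1 = 71.479408, r_a2 = 20.428408
inv(α') = inv(24.998°) + 2·(-0.296+0.204)·tan α/(70+18) = 0.02899284  ⇒  α' = 24.73800°
a' = a·cos α / cos α' = 88.0880·cos 24.998°/cos 24.73800° = 87.902917
action lengths: √(r_a1²−r_b1²) = 32.806877, √(r_a2²−r_b2²) = 12.273836
base pitch p_b = π·m·cos α = 5.700287
CR = (32.806877 + 12.273836 − 87.902917·sin 24.73800°)/5.700287 = 1.455369
contact ratio ≈ 1.4554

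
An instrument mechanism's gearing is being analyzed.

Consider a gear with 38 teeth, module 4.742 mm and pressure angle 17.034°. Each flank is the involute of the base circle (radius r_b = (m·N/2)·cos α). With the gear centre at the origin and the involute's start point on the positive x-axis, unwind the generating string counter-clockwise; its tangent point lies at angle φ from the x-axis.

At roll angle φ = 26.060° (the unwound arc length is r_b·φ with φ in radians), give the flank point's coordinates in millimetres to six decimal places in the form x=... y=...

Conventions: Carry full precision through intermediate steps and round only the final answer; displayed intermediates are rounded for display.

x=94.600512 y=2.646401

class = single-mesh tooth geometry [base-circle involute, m = 4.742, 38T]
pitch radius r_p = m·N/2 = 4.742·38/2 = 90.098000
base radius r_b = r_p·cos α = 90.098000·cos 17.034° = 86.145499
roll angle φ = 26.060° = 0.45483280 rad
x = r_b·(cos φ + φ·sin φ) = 94.600512
y = r_b·(sin φ − φ·cos φ) = 2.646401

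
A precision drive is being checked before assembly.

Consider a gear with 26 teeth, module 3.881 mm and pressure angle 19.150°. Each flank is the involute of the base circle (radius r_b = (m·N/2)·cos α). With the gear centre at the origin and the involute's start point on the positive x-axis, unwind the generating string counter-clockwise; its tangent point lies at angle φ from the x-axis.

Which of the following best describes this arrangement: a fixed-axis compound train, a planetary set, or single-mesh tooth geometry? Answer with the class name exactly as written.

recognized (one wheel, involute flank): single-mesh tooth geometry, m = 3.881, N = 26
classification: single-mesh tooth geometry

single-mesh tooth geometry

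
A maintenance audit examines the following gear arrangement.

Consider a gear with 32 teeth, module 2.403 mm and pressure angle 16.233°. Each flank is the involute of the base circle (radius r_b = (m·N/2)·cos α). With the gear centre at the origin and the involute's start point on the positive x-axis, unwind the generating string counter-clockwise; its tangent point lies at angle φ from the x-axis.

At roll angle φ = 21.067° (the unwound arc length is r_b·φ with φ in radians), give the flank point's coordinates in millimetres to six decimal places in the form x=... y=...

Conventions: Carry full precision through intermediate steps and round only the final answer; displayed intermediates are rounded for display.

recognized (one wheel, involute flank): single-mesh tooth geometry, m = 2.403, N = 32
pitch radius r_p = m·N/2 = 2.403·32/2 = 38.448000
base radius r_b = r_p·cos α = 38.448000·cos 16.233° = 36.915187
roll angle φ = 21.067° = 0.36768851 rad
x = r_b·(cos φ + φ·sin φ) = 39.326850
y = r_b·(sin φ − φ·cos φ) = 0.603450

x=39.326850 y=0.603450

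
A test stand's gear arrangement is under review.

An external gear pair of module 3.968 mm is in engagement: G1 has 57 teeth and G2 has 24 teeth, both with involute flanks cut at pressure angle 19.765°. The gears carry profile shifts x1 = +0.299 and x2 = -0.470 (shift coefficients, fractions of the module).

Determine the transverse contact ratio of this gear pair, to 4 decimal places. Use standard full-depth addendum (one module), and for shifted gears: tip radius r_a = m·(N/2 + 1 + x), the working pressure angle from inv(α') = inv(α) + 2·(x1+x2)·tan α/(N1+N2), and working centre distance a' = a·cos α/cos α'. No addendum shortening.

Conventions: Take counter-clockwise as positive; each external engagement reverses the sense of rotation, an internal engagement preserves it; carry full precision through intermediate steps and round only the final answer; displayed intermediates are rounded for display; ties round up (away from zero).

1.7728

single-mesh involute tooth geometry (57T engaging 24T at module 3.968)
base radii: r_b1 = 106.425705, r_b2 = 44.810823
tip radii: r_a1 = 118.242432, r_a2 = 49.719040
inv(α') = inv(19.765°) + 2·(+0.299-0.470)·tan α/(57+24) = 0.01285075  ⇒  α' = 19.06534°
a' = a·cos α / cos α' = 160.7040·cos 19.765°/cos 19.06534° = 160.013812
action lengths: √(r_a1²−r_b1²) = 51.525159, √(r_a2²−r_b2²) = 21.540034
base pitch p_b = π·m·cos α = 11.731446
CR = (51.525159 + 21.540034 − 160.013812·sin 19.06534°)/11.731446 = 1.772782
contact ratio ≈ 1.7728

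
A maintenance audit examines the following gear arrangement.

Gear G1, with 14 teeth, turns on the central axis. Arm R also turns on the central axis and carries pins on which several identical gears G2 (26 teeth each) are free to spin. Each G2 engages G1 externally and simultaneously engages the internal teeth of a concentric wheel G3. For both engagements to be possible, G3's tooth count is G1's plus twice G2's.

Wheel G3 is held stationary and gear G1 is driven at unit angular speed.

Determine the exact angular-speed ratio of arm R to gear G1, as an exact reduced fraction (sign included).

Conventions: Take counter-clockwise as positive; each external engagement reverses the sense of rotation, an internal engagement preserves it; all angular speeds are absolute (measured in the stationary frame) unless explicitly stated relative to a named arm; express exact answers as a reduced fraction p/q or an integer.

7/40

topology: planetary set — G1 14T / G2 26T / G3 66T, arm = carrier (Willis)
ring teeth: 14 + 2·26 = 66
14(ω_sun−ω_arm) = −66(ω_ring−ω_arm),  ω_ring = 0, ω_sun = 1
14(1−ω_arm) = −66(0−ω_arm)  ⇒  80·ω_arm = 14  ⇒  ω_arm = 7/40
ω_out/ω_in = 7/40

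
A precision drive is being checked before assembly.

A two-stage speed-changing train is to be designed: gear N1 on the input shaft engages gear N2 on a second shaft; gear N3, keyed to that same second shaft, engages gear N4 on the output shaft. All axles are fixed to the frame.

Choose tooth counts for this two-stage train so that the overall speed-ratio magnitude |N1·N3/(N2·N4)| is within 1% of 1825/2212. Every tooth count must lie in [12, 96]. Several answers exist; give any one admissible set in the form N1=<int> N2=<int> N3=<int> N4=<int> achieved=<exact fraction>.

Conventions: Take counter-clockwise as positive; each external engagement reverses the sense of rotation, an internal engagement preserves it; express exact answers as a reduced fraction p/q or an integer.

class = fixed-axis compound train [2-stage, 1825/2212 wanted]
target = 1825/2212 in lowest terms: an exact hit needs N1·N3 = k·1825 and N2·N4 = k·2212 for one integer k, every count in [12, 96]; additionally prefer no 1:1 stage (N1 ≠ N2, N3 ≠ N4)
k = 1: N1·N3 = 1825 = 25·73, N2·N4 = 2212 = 28·79
achieved = 25·73/(28·79) = 1825/2212; |achieved − target| = 0 ≤ 73/8848 ✓

N1=25 N2=28 N3=73 N4=79 achieved=1825/2212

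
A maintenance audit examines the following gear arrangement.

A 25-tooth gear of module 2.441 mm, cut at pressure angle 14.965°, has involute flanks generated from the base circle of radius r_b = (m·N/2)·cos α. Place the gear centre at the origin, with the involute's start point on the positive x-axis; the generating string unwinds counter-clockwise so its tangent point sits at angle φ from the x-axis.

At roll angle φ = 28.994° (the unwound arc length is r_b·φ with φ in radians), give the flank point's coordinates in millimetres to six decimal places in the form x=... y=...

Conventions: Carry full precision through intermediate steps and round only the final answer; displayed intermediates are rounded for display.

single-mesh involute tooth geometry (25T wheel at module 2.441)
pitch radius r_p = m·N/2 = 2.441·25/2 = 30.512500
base radius r_b = r_p·cos α = 30.512500·cos 14.965° = 29.477630
roll angle φ = 28.994° = 0.50604076 rad
x = r_b·(cos φ + φ·sin φ) = 33.013695
y = r_b·(sin φ − φ·cos φ) = 1.240982

x=33.013695 y=1.240982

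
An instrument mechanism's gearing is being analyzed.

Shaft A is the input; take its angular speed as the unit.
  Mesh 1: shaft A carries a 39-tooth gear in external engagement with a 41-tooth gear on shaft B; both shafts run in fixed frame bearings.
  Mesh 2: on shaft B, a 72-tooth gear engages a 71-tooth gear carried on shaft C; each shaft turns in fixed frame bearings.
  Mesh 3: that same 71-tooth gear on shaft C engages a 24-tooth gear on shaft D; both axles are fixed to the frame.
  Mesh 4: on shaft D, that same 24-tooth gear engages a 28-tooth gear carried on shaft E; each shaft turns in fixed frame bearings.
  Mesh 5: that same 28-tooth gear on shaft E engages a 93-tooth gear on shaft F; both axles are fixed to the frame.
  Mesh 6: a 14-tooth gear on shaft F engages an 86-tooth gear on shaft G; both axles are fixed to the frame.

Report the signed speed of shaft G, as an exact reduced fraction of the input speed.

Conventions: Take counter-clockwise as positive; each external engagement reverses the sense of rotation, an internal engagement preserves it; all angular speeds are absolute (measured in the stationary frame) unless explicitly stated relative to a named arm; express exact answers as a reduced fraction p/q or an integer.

6552/54653

6-mesh fixed-axis compound train (all bearings frame-fixed)
mesh 1 [39T→41T]: |ω|/ω_in = 1×39/41 = 39/41, sense flips to −
mesh 2 [72T→71T]: |ω|/ω_in = (39/41)×72/71 = 2808/2911, sense flips to +
mesh 3 [71T→24T]: |ω|/ω_in = (2808/2911)×71/24 = 117/41, sense flips to −
mesh 4 [24T→28T]: |ω|/ω_in = (117/41)×24/28 = 702/287, sense flips to +
mesh 5 [28T→93T]: |ω|/ω_in = (702/287)×28/93 = 936/1271, sense flips to −
mesh 6 [14T→86T]: |ω|/ω_in = (936/1271)×14/86 = 6552/54653, sense flips to +
signed output speed (× input speed) = 6552/54653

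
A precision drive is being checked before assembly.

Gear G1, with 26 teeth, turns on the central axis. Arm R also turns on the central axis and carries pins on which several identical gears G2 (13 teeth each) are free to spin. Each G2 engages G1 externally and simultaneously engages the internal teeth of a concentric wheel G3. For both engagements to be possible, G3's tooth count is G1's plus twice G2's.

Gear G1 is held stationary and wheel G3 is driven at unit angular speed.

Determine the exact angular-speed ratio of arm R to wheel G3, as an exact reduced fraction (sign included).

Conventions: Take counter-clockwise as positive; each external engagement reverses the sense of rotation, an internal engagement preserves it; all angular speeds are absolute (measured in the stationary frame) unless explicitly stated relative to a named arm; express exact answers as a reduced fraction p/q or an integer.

2/3

class = planetary set [G3 = 26+2·13 = 52; Willis about the carrier]
ring teeth: 26 + 2·13 = 52
26(ω_sun−ω_arm) = −52(ω_ring−ω_arm),  ω_sun = 0, ω_ring = 1
26(0−ω_arm) = −52(1−ω_arm)  ⇒  78·ω_arm = 52  ⇒  ω_arm = 2/3
ω_out/ω_in = 2/3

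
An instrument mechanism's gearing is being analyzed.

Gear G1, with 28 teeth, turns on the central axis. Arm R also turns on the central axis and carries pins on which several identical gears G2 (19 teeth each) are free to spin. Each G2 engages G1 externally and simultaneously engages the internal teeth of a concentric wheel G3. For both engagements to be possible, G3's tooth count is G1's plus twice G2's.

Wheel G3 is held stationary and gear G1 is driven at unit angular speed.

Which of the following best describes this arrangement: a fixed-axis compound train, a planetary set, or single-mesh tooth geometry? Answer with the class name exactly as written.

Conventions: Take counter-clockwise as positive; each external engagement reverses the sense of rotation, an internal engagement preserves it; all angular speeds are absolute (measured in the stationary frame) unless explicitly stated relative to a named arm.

planetary set

class = planetary set [G3 = 28+2·19 = 66; Willis about the carrier]
classification: planetary set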